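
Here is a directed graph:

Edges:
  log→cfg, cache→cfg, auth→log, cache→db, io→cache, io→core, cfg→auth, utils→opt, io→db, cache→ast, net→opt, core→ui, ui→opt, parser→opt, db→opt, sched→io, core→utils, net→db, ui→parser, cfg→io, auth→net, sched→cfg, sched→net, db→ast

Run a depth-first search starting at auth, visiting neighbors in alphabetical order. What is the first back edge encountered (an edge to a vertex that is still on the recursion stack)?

DFS from auth (visiting neighbors in alphabetical order); mark gray on enter, black on exit:
auth gray
  log gray
    cfg gray
      cfg→auth: auth is gray → back edge
First back edge: cfg → auth.

cfg→auth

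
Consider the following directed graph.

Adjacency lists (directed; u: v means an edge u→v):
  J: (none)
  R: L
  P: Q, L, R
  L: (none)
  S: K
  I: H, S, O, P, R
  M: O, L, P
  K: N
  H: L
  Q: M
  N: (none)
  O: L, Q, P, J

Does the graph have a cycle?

Yes

DFS with white/gray/black marking, starting from O:
O gray
  L gray
  L black
  Q gray
    M gray
      M→O: O is gray → back edge
Back edge found, so a cycle exists: O → Q → M → O.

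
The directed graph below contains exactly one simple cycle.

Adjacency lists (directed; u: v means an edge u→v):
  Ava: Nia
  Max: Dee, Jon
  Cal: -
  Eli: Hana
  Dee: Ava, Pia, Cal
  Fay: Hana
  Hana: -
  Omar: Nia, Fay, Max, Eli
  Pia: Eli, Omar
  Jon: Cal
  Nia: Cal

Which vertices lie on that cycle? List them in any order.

Dee, Max, Pia, Omar

DFS with gray/black marking from Dee:
Dee gray
  Ava gray
    Nia gray
      Cal gray
      Cal black
    Nia black
  Ava black
  Pia gray
    Eli gray
      Hana gray
      Hana black
    Eli black
    Omar gray
      Omar→Nia: Nia black — skip
      Fay gray
        Fay→Hana: Hana black — skip
      Fay black
      Max gray
        Max→Dee: Dee is gray → back edge
Back edge closes the cycle Dee → Pia → Omar → Max → Dee; its vertices are {Dee, Max, Pia, Omar}.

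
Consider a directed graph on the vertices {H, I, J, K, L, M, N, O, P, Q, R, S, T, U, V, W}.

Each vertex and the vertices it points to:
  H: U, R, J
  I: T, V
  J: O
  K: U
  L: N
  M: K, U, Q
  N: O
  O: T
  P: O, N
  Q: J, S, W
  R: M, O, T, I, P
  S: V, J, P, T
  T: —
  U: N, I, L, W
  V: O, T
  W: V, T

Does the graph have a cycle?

No

DFS with white/gray/black marking, starting from U:
U gray
  N gray
    O gray
      T gray
      T black
    O black
  N black
  I gray
    I→T: T black — skip
    V gray
      V→O: O black — skip
      V→T: T black — skip
    V black
  I black
  L gray
    L→N: N black — skip
  L black
  W gray
    W→V: V black — skip
    W→T: T black — skip
  W black
U black
H gray
  H→U: U black — skip
  R gray
    M gray
      K gray
        K→U: U black — skip
      K black
      M→U: U black — skip
      Q gray
        J gray
          J→O: O black — skip
        J black
        S gray
          S→V: V black — skip
          S→J: J black — skip
          P gray
            P→O: O black — skip
            P→N: N black — skip
          P black
          S→T: T black — skip
        S black
        Q→W: W black — skip
      Q black
    M black
    R→O: O black — skip
    R→T: T black — skip
    R→I: I black — skip
    R→P: P black — skip
  R black
  H→J: J black — skip
H black
Every edge goes to a white or black vertex — no back edge, so the graph is acyclic.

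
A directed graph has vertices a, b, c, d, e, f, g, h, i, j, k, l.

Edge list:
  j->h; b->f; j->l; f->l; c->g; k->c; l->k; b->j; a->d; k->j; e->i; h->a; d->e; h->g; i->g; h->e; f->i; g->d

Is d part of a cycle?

Yes

d is on a cycle iff d can reach itself via ≥1 edge.
d → e → i → g → d — yes.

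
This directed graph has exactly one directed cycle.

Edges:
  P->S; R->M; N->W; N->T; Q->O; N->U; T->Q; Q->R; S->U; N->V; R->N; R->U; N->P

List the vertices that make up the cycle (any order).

DFS with gray/black marking from Q:
Q gray
  R gray
    M gray
    M black
    N gray
      W gray
      W black
      V gray
      V black
      T gray
        T→Q: Q is gray → back edge
Back edge closes the cycle Q → R → N → T → Q; its vertices are {N, Q, R, T}.

N, Q, R, T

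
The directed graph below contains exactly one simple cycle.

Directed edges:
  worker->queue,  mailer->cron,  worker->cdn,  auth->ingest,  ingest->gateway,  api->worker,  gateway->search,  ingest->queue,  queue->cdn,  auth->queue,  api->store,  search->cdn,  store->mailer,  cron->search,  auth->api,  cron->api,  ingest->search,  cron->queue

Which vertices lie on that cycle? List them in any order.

DFS with gray/black marking from api:
api gray
  store gray
    mailer gray
      cron gray
        cron→api: api is gray → back edge
Back edge closes the cycle api → store → mailer → cron → api; its vertices are {api, cron, store, mailer}.

api, cron, store, mailer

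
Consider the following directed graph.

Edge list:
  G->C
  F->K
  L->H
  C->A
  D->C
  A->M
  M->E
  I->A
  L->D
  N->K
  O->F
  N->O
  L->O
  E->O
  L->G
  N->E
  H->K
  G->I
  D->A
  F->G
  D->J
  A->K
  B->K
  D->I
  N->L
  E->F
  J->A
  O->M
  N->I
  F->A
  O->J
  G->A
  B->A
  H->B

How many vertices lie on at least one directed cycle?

A vertex is on a directed cycle iff it belongs to a strongly connected component of size ≥ 2 (or has a self-loop).
The vertices on cycles are {A, C, E, F, G, I, J, M, O} — 9 in total.

9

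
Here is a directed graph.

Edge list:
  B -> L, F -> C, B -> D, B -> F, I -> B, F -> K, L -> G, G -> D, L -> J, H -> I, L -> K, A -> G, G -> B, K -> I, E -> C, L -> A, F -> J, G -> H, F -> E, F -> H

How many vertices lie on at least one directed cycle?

A vertex is on a directed cycle iff it belongs to a strongly connected component of size ≥ 2 (or has a self-loop).
The vertices on cycles are {A, B, F, G, H, I, K, L} — 8 in total.

8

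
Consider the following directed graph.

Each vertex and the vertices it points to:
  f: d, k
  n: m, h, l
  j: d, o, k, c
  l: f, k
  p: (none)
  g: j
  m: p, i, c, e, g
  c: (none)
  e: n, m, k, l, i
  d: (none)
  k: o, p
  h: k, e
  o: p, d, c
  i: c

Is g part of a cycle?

g lies on a cycle iff there is a path from g back to itself.
Exploring from g, it never reaches itself; equivalently, its strongly connected component is a singleton.

No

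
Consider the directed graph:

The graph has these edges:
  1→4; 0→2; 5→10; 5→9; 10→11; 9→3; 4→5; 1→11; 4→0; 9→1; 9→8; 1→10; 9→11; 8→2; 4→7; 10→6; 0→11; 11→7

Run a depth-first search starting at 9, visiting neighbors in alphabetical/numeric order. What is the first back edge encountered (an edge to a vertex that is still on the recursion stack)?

5->9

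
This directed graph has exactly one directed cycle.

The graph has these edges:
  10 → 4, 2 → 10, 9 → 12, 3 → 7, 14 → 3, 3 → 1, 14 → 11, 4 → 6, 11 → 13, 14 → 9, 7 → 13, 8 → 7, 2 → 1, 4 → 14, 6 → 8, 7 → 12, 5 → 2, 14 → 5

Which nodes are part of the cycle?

2, 4, 5, 10, 14

DFS with gray/black marking from 4:
4 gray
  14 gray
    3 gray
      1 gray
      1 black
      7 gray
        12 gray
        12 black
        13 gray
        13 black
      7 black
    3 black
    5 gray
      2 gray
        10 gray
          10→4: 4 is gray → back edge
Back edge closes the cycle 4 → 14 → 5 → 2 → 10 → 4; its vertices are {2, 4, 5, 10, 14}.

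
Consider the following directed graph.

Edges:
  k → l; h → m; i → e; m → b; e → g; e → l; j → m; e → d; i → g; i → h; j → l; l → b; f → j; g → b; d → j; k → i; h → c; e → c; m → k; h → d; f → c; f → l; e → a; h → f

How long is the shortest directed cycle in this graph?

For each vertex v, BFS finds the shortest path from v back to v.
The shortest such closed walk is k → i → h → m → k, length 4.

4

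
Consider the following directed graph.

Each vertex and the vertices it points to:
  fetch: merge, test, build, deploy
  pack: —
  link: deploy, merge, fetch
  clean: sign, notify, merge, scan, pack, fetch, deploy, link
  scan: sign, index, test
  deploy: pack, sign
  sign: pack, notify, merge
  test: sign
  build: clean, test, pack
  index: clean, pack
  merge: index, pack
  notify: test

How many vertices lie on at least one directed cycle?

A vertex is on a directed cycle iff it belongs to a strongly connected component of size ≥ 2 (or has a self-loop).
The vertices on cycles are {link, scan, sign, test, build, clean, fetch, index, merge, deploy, notify} — 11 in total.

11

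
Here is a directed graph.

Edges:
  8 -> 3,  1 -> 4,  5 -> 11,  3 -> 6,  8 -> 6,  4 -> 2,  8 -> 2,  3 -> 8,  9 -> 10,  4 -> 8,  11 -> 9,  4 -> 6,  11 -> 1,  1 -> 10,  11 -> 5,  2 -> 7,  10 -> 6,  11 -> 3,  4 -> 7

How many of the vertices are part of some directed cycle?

A vertex is on a directed cycle iff it belongs to a strongly connected component of size ≥ 2 (or has a self-loop).
The vertices on cycles are {3, 5, 8, 11} — 4 in total.

4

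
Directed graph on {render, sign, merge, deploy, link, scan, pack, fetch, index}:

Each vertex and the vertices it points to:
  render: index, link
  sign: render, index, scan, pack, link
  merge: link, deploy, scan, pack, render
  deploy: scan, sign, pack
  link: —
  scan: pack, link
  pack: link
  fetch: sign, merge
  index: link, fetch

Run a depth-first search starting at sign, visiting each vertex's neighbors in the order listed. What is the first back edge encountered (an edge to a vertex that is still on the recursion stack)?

fetch->sign

DFS from sign (visiting each vertex's neighbors in the order listed); mark gray on enter, black on exit:
sign gray
  render gray
    index gray
      link gray
      link black
      fetch gray
        fetch→sign: sign is gray → back edge
First back edge: fetch → sign.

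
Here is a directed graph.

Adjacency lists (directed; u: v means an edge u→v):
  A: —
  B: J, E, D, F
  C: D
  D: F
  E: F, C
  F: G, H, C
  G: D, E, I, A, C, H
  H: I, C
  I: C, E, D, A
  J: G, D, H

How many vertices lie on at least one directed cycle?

7

A vertex is on a directed cycle iff it belongs to a strongly connected component of size ≥ 2 (or has a self-loop).
The vertices on cycles are {C, D, E, F, G, H, I} — 7 in total.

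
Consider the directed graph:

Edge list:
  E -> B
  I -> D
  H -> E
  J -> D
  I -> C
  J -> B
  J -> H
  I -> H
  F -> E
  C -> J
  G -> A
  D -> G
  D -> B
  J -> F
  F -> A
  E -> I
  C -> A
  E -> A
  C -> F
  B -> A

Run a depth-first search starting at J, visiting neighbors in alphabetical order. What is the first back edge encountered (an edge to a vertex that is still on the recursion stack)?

DFS from J (visiting neighbors in alphabetical order); mark gray on enter, black on exit:
J gray
  B gray
    A gray
    A black
  B black
  D gray
    D→B: B black — skip
    G gray
      G→A: A black — skip
    G black
  D black
  F gray
    F→A: A black — skip
    E gray
      E→A: A black — skip
      E→B: B black — skip
      I gray
        C gray
          C→A: A black — skip
          C→F: F is gray → back edge
First back edge: C → F.

C→F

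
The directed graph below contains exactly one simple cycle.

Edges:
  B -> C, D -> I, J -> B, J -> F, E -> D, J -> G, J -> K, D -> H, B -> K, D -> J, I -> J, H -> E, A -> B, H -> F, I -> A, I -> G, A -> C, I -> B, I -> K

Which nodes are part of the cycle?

D, E, H

DFS with gray/black marking from D:
D gray
  J gray
    G gray
    G black
    B gray
      K gray
      K black
      C gray
      C black
    B black
    F gray
    F black
    J→K: K black — skip
  J black
  I gray
    I→J: J black — skip
    I→K: K black — skip
    I→B: B black — skip
    I→G: G black — skip
    A gray
      A→C: C black — skip
      A→B: B black — skip
    A black
  I black
  H gray
    E gray
      E→D: D is gray → back edge
Back edge closes the cycle D → H → E → D; its vertices are {D, E, H}.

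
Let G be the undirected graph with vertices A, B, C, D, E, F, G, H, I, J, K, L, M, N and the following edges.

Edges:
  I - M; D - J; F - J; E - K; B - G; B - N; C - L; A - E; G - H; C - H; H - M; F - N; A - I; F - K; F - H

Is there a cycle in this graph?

Yes

DFS, tracking each vertex's parent; an edge to a visited non-parent vertex closes a cycle.
Start from G:
visit G (parent –)
  visit B (parent G)
    visit N (parent B)
      N–B: parent, skip
      visit F (parent N)
        visit J (parent F)
          visit D (parent J)
            D–J: parent, skip
          J–F: parent, skip
        F–N: parent, skip
        visit H (parent F)
          visit M (parent H)
            visit I (parent M)
              visit A (parent I)
                visit E (parent A)
                  E–A: parent, skip
                  visit K (parent E)
                    K–E: parent, skip
                    K–F: F visited and ≠ parent → cycle
Cycle: F – H – M – I – A – E – K – F.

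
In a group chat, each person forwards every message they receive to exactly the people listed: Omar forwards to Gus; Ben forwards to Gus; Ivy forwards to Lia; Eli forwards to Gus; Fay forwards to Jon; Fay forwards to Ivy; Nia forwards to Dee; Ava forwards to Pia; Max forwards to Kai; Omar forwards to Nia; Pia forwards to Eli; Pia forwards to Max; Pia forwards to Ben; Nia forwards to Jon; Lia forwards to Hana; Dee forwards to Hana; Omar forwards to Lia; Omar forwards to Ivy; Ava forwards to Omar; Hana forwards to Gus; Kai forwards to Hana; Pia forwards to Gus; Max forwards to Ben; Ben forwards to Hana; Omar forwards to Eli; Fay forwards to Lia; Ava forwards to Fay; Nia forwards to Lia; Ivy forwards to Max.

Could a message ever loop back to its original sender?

No

DFS with white/gray/black marking, starting from Jon:
Jon gray
Jon black
Nia gray
  Nia→Jon: Jon black — skip
  Dee gray
    Hana gray
      Gus gray
      Gus black
    Hana black
  Dee black
  Lia gray
    Lia→Hana: Hana black — skip
  Lia black
Nia black
Fay gray
  Fay→Jon: Jon black — skip
  Fay→Lia: Lia black — skip
  Ivy gray
    Ivy→Lia: Lia black — skip
    Max gray
      Kai gray
        Kai→Hana: Hana black — skip
      Kai black
      Ben gray
        Ben→Hana: Hana black — skip
        Ben→Gus: Gus black — skip
      Ben black
    Max black
  Ivy black
Fay black
Eli gray
  Eli→Gus: Gus black — skip
Eli black
Ava gray
  Pia gray
    Pia→Eli: Eli black — skip
    Pia→Gus: Gus black — skip
    Pia→Ben: Ben black — skip
    Pia→Max: Max black — skip
  Pia black
  Ava→Fay: Fay black — skip
  Omar gray
    Omar→Eli: Eli black — skip
    Omar→Gus: Gus black — skip
    Omar→Ivy: Ivy black — skip
    Omar→Nia: Nia black — skip
    Omar→Lia: Lia black — skip
  Omar black
Ava black
Every edge goes to a white or black vertex — no back edge, so the graph is acyclic.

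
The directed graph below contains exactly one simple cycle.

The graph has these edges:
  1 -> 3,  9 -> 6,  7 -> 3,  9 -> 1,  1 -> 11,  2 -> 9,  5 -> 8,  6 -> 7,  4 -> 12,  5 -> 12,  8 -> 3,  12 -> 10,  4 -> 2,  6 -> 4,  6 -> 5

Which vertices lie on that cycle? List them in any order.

DFS with gray/black marking from 9:
9 gray
  6 gray
    7 gray
      3 gray
      3 black
    7 black
    5 gray
      12 gray
        10 gray
        10 black
      12 black
      8 gray
        8→3: 3 black — skip
      8 black
    5 black
    4 gray
      2 gray
        2→9: 9 is gray → back edge
Back edge closes the cycle 9 → 6 → 4 → 2 → 9; its vertices are {2, 4, 6, 9}.

2, 4, 6, 9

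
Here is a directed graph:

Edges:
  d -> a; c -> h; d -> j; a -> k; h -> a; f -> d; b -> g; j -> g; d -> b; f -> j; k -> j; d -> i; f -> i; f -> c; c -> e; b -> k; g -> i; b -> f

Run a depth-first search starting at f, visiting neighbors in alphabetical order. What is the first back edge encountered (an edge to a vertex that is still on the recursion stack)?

b->f

DFS from f (visiting neighbors in alphabetical order); mark gray on enter, black on exit:
f gray
  c gray
    e gray
    e black
    h gray
      a gray
        k gray
          j gray
            g gray
              i gray
              i black
            g black
          j black
        k black
      a black
    h black
  c black
  d gray
    d→a: a black — skip
    b gray
      b→f: f is gray → back edge
First back edge: b → f.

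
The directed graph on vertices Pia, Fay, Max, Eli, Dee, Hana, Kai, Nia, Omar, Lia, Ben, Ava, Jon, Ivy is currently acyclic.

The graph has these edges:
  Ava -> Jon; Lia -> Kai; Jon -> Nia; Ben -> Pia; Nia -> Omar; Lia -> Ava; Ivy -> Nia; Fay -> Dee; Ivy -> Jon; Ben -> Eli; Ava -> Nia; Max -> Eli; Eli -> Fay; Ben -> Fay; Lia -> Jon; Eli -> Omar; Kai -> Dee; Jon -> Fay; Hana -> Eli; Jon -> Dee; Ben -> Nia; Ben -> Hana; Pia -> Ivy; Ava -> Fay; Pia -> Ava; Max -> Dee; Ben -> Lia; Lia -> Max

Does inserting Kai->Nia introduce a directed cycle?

No

Adding Kai→Nia creates a cycle iff Nia can already reach Kai.
Explore from Nia: no path reaches Kai. The graph stays acyclic.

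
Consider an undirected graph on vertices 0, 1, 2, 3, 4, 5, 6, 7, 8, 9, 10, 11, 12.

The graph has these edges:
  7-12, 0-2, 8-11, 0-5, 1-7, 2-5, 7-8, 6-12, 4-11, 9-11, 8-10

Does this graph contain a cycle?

DFS, tracking each vertex's parent; an edge to a visited non-parent vertex closes a cycle.
Start from 7:
visit 7 (parent –)
  visit 12 (parent 7)
    visit 6 (parent 12)
      6–12: parent, skip
    12–7: parent, skip
  visit 8 (parent 7)
    8–7: parent, skip
    visit 11 (parent 8)
      visit 4 (parent 11)
        4–11: parent, skip
      11–8: parent, skip
      visit 9 (parent 11)
        9–11: parent, skip
    visit 10 (parent 8)
      10–8: parent, skip
  visit 1 (parent 7)
    1–7: parent, skip
visit 0 (parent –)
  visit 5 (parent 0)
    visit 2 (parent 5)
      2–5: parent, skip
      2–0: 0 visited and ≠ parent → cycle
Cycle: 0 – 5 – 2 – 0.

Yes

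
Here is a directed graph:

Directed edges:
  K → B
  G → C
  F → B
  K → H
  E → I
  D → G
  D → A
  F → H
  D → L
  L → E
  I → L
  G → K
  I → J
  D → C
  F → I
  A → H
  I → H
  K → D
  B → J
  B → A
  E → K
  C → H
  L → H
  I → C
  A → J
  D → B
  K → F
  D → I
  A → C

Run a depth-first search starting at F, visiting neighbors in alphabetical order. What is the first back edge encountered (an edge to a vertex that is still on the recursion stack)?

DFS from F (visiting neighbors in alphabetical order); mark gray on enter, black on exit:
F gray
  B gray
    A gray
      C gray
        H gray
        H black
      C black
      A→H: H black — skip
      J gray
      J black
    A black
    B→J: J black — skip
  B black
  F→H: H black — skip
  I gray
    I→C: C black — skip
    I→H: H black — skip
    I→J: J black — skip
    L gray
      E gray
        E→I: I is gray → back edge
First back edge: E → I.

E->I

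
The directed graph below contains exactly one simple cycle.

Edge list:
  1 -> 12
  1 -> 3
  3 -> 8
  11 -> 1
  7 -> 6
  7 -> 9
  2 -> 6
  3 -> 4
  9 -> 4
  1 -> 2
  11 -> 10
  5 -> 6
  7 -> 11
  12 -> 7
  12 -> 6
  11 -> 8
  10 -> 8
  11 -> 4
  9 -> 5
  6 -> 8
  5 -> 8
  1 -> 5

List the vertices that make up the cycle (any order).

1, 7, 11, 12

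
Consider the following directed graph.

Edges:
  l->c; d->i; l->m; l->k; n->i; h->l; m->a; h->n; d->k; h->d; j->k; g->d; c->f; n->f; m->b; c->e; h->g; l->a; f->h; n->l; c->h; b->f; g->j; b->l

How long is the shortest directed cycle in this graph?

3

For each vertex v, BFS finds the shortest path from v back to v.
The shortest such closed walk is l → m → b → l, length 3.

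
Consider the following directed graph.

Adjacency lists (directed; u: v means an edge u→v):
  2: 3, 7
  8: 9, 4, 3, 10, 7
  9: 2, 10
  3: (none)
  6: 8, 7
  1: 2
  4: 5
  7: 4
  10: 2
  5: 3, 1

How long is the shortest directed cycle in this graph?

5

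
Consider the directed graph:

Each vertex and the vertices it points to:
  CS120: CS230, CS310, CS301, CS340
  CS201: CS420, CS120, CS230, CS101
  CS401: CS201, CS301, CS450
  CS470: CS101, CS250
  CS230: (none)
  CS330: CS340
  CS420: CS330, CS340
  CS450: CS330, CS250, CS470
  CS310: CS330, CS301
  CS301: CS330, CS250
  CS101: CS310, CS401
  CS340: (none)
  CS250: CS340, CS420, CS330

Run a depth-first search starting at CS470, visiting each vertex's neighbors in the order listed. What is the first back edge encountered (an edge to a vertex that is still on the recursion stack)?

DFS from CS470 (visiting each vertex's neighbors in the order listed); mark gray on enter, black on exit:
CS470 gray
  CS101 gray
    CS310 gray
      CS330 gray
        CS340 gray
        CS340 black
      CS330 black
      CS301 gray
        CS301→CS330: CS330 black — skip
        CS250 gray
          CS250→CS340: CS340 black — skip
          CS420 gray
            CS420→CS330: CS330 black — skip
            CS420→CS340: CS340 black — skip
          CS420 black
          CS250→CS330: CS330 black — skip
        CS250 black
      CS301 black
    CS310 black
    CS401 gray
      CS201 gray
        CS201→CS420: CS420 black — skip
        CS120 gray
          CS230 gray
          CS230 black
          CS120→CS310: CS310 black — skip
          CS120→CS301: CS301 black — skip
          CS120→CS340: CS340 black — skip
        CS120 black
        CS201→CS230: CS230 black — skip
        CS201→CS101: CS101 is gray → back edge
First back edge: CS201 → CS101.

CS201->CS101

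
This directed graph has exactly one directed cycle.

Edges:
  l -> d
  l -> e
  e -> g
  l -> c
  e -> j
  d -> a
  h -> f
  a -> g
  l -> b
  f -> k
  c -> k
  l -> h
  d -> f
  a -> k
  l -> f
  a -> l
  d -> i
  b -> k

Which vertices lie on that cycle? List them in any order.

DFS with gray/black marking from a:
a gray
  g gray
  g black
  k gray
  k black
  l gray
    c gray
      c→k: k black — skip
    c black
    b gray
      b→k: k black — skip
    b black
    h gray
      f gray
        f→k: k black — skip
      f black
    h black
    e gray
      j gray
      j black
      e→g: g black — skip
    e black
    d gray
      d→a: a is gray → back edge
Back edge closes the cycle a → l → d → a; its vertices are {a, d, l}.

a, d, l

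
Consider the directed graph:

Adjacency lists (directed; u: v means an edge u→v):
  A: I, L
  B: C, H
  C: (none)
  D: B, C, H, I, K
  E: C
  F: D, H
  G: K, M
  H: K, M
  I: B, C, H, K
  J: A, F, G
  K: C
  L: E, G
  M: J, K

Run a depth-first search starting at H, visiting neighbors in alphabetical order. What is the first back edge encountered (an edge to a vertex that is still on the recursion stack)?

DFS from H (visiting neighbors in alphabetical order); mark gray on enter, black on exit:
H gray
  K gray
    C gray
    C black
  K black
  M gray
    J gray
      A gray
        I gray
          B gray
            B→C: C black — skip
            B→H: H is gray → back edge
First back edge: B → H.

B→H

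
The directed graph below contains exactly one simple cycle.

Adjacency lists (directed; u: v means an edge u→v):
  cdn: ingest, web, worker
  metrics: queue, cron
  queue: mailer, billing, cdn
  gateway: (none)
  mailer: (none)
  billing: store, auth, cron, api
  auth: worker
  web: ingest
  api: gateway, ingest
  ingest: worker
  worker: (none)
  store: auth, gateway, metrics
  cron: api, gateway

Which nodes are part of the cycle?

queue, store, billing, metrics

DFS with gray/black marking from store:
store gray
  auth gray
    worker gray
    worker black
  auth black
  gateway gray
  gateway black
  metrics gray
    queue gray
      mailer gray
      mailer black
      billing gray
        billing→store: store is gray → back edge
Back edge closes the cycle store → metrics → queue → billing → store; its vertices are {queue, store, billing, metrics}.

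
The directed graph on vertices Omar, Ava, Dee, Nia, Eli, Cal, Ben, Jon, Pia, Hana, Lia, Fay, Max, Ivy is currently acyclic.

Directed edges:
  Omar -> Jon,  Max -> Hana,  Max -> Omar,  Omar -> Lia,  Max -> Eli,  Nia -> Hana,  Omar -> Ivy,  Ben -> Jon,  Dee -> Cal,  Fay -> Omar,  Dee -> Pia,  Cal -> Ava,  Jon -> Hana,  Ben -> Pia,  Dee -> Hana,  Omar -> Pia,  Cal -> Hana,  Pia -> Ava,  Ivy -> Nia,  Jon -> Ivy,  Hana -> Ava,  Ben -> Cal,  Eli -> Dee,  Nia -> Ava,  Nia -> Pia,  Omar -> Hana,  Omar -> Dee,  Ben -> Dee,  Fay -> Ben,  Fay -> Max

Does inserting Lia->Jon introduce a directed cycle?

No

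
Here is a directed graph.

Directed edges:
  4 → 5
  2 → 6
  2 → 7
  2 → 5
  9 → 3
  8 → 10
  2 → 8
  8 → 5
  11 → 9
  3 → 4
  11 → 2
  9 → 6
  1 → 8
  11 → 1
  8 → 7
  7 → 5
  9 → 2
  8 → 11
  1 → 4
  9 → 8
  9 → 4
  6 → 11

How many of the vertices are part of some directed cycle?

6

A vertex is on a directed cycle iff it belongs to a strongly connected component of size ≥ 2 (or has a self-loop).
The vertices on cycles are {1, 2, 6, 8, 9, 11} — 6 in total.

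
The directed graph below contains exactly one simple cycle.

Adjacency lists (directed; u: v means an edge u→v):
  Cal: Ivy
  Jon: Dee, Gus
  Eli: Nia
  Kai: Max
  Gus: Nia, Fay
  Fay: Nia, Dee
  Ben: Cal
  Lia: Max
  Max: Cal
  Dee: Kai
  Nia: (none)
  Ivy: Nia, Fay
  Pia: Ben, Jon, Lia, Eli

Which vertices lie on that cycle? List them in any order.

DFS with gray/black marking from Max:
Max gray
  Cal gray
    Ivy gray
      Nia gray
      Nia black
      Fay gray
        Fay→Nia: Nia black — skip
        Dee gray
          Kai gray
            Kai→Max: Max is gray → back edge
Back edge closes the cycle Max → Cal → Ivy → Fay → Dee → Kai → Max; its vertices are {Cal, Dee, Fay, Ivy, Kai, Max}.

Cal, Dee, Fay, Ivy, Kai, Max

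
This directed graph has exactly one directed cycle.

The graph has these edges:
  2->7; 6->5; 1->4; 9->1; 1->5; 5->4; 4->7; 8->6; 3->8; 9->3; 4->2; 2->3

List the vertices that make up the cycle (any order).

2, 3, 4, 5, 6, 8

DFS with gray/black marking from 3:
3 gray
  8 gray
    6 gray
      5 gray
        4 gray
          2 gray
            7 gray
            7 black
            2→3: 3 is gray → back edge
Back edge closes the cycle 3 → 8 → 6 → 5 → 4 → 2 → 3; its vertices are {2, 3, 4, 5, 6, 8}.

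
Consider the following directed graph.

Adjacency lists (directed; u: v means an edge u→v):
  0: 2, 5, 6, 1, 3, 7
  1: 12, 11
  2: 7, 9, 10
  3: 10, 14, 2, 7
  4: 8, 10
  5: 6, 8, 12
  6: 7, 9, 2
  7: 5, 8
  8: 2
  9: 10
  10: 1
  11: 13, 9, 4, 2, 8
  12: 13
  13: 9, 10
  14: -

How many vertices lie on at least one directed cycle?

12

A vertex is on a directed cycle iff it belongs to a strongly connected component of size ≥ 2 (or has a self-loop).
The vertices on cycles are {1, 2, 4, 5, 6, 7, 8, 9, 10, 11, 12, 13} — 12 in total.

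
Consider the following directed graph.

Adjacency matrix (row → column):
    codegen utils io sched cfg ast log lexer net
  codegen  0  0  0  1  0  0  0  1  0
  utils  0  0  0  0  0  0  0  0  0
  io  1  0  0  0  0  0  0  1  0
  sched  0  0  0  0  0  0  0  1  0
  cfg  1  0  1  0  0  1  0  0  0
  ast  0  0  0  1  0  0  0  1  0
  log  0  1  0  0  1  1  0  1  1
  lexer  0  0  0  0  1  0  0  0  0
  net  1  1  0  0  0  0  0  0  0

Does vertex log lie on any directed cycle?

No

log lies on a cycle iff there is a path from log back to itself.
Exploring from log, it never reaches itself; equivalently, its strongly connected component is a singleton.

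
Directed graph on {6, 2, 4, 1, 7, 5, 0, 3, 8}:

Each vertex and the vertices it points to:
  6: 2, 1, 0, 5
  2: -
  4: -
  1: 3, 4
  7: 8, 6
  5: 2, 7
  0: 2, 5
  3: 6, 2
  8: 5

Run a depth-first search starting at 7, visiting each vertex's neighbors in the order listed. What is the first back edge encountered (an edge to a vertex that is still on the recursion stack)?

5->7

DFS from 7 (visiting each vertex's neighbors in the order listed); mark gray on enter, black on exit:
7 gray
  8 gray
    5 gray
      2 gray
      2 black
      5→7: 7 is gray → back edge
First back edge: 5 → 7.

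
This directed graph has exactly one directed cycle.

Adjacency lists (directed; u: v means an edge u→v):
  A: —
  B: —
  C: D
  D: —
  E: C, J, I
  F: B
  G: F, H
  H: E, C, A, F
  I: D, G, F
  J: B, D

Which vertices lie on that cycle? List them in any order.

DFS with gray/black marking from G:
G gray
  F gray
    B gray
    B black
  F black
  H gray
    E gray
      C gray
        D gray
        D black
      C black
      J gray
        J→B: B black — skip
        J→D: D black — skip
      J black
      I gray
        I→D: D black — skip
        I→G: G is gray → back edge
Back edge closes the cycle G → H → E → I → G; its vertices are {E, G, H, I}.

E, G, H, I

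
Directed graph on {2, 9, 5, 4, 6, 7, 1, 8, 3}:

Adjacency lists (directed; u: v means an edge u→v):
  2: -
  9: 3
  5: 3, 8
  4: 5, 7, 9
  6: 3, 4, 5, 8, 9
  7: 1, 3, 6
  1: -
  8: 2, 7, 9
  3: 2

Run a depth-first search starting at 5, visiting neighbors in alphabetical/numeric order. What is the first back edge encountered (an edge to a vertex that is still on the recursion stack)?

DFS from 5 (visiting neighbors in alphabetical/numeric order); mark gray on enter, black on exit:
5 gray
  3 gray
    2 gray
    2 black
  3 black
  8 gray
    8→2: 2 black — skip
    7 gray
      1 gray
      1 black
      7→3: 3 black — skip
      6 gray
        6→3: 3 black — skip
        4 gray
          4→5: 5 is gray → back edge
First back edge: 4 → 5.

4→5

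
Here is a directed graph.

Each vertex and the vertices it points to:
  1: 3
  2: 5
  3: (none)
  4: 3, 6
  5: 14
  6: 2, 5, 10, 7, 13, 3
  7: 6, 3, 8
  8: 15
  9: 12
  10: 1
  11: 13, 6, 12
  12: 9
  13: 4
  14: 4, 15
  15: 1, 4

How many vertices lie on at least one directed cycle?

A vertex is on a directed cycle iff it belongs to a strongly connected component of size ≥ 2 (or has a self-loop).
The vertices on cycles are {2, 4, 5, 6, 7, 8, 9, 12, 13, 14, 15} — 11 in total.

11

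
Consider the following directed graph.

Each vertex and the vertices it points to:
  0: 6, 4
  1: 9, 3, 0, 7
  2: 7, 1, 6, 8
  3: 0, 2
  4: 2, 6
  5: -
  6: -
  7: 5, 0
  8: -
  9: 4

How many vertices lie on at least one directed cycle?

A vertex is on a directed cycle iff it belongs to a strongly connected component of size ≥ 2 (or has a self-loop).
The vertices on cycles are {0, 1, 2, 3, 4, 7, 9} — 7 in total.

7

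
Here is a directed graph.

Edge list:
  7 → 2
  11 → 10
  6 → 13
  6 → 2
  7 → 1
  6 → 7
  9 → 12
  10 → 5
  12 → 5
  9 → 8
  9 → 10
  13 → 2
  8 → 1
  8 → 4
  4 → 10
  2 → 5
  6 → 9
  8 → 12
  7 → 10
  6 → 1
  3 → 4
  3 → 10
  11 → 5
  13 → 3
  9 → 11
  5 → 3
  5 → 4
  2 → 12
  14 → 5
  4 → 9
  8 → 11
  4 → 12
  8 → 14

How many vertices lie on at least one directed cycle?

9

A vertex is on a directed cycle iff it belongs to a strongly connected component of size ≥ 2 (or has a self-loop).
The vertices on cycles are {3, 4, 5, 8, 9, 10, 11, 12, 14} — 9 in total.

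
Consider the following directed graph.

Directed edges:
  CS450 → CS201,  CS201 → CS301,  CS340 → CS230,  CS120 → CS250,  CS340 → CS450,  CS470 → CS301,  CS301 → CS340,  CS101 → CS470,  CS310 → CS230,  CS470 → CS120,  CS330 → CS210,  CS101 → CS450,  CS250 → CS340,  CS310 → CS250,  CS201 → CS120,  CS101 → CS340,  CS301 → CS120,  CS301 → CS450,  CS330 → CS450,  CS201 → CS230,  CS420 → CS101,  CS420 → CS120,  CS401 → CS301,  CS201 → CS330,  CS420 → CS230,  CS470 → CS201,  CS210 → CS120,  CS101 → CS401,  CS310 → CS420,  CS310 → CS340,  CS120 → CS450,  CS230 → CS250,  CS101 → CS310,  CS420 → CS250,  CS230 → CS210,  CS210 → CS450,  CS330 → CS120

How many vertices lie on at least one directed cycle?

A vertex is on a directed cycle iff it belongs to a strongly connected component of size ≥ 2 (or has a self-loop).
The vertices on cycles are {CS101, CS120, CS201, CS210, CS230, CS250, CS301, CS310, CS330, CS340, CS420, CS450} — 12 in total.

12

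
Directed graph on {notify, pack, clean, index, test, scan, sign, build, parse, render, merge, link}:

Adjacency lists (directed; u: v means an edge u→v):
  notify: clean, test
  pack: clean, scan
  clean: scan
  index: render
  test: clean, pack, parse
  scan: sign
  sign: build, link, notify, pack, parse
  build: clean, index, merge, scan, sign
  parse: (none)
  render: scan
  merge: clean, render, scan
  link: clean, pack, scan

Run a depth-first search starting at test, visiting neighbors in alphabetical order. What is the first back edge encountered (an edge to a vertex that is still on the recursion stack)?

DFS from test (visiting neighbors in alphabetical order); mark gray on enter, black on exit:
test gray
  clean gray
    scan gray
      sign gray
        build gray
          build→clean: clean is gray → back edge
First back edge: build → clean.

build→clean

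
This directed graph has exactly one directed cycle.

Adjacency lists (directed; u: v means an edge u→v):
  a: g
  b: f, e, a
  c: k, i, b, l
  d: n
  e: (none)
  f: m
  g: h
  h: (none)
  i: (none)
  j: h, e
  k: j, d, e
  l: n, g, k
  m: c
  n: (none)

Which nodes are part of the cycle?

b, c, f, m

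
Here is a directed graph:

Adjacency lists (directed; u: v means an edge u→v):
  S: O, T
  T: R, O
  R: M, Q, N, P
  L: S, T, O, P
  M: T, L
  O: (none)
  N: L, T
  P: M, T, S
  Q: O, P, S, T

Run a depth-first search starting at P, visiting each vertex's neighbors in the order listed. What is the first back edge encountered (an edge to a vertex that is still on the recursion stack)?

R→M

DFS from P (visiting each vertex's neighbors in the order listed); mark gray on enter, black on exit:
P gray
  M gray
    T gray
      R gray
        R→M: M is gray → back edge
First back edge: R → M.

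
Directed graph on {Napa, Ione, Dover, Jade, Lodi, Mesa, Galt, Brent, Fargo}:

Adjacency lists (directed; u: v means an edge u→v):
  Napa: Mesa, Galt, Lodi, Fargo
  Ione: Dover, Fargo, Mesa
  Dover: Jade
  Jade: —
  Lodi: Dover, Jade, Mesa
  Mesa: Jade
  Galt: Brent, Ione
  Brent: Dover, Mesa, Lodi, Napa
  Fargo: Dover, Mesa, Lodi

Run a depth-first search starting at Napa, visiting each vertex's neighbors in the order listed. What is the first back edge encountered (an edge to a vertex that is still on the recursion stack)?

DFS from Napa (visiting each vertex's neighbors in the order listed); mark gray on enter, black on exit:
Napa gray
  Mesa gray
    Jade gray
    Jade black
  Mesa black
  Galt gray
    Brent gray
      Dover gray
        Dover→Jade: Jade black — skip
      Dover black
      Brent→Mesa: Mesa black — skip
      Lodi gray
        Lodi→Dover: Dover black — skip
        Lodi→Jade: Jade black — skip
        Lodi→Mesa: Mesa black — skip
      Lodi black
      Brent→Napa: Napa is gray → back edge
First back edge: Brent → Napa.

Brent->Napa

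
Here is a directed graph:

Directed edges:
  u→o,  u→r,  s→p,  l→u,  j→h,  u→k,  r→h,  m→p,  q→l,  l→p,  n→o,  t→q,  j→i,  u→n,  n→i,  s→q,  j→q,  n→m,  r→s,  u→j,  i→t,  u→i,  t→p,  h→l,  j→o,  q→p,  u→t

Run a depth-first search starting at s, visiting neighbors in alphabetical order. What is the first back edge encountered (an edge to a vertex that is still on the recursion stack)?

t→q

DFS from s (visiting neighbors in alphabetical order); mark gray on enter, black on exit:
s gray
  p gray
  p black
  q gray
    l gray
      l→p: p black — skip
      u gray
        i gray
          t gray
            t→p: p black — skip
            t→q: q is gray → back edge
First back edge: t → q.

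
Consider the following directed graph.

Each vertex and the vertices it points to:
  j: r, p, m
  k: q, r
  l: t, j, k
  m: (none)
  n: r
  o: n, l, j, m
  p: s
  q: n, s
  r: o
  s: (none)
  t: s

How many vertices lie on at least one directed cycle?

A vertex is on a directed cycle iff it belongs to a strongly connected component of size ≥ 2 (or has a self-loop).
The vertices on cycles are {j, k, l, n, o, q, r} — 7 in total.

7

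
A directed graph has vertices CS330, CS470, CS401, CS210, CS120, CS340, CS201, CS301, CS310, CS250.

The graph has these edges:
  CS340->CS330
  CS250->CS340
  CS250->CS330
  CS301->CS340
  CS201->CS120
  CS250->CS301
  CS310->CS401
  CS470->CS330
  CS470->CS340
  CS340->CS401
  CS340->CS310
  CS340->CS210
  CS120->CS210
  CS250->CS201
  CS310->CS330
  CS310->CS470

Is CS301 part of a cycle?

CS301 lies on a cycle iff there is a path from CS301 back to itself.
Exploring from CS301, it never reaches itself; equivalently, its strongly connected component is a singleton.

No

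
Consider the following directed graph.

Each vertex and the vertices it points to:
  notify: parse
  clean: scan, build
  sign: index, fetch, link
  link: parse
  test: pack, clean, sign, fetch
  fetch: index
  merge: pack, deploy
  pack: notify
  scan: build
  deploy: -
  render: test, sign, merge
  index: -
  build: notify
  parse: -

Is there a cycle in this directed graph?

DFS with white/gray/black marking, starting from pack:
pack gray
  notify gray
    parse gray
    parse black
  notify black
pack black
clean gray
  scan gray
    build gray
      build→notify: notify black — skip
    build black
  scan black
  clean→build: build black — skip
clean black
sign gray
  index gray
  index black
  fetch gray
    fetch→index: index black — skip
  fetch black
  link gray
    link→parse: parse black — skip
  link black
sign black
test gray
  test→pack: pack black — skip
  test→clean: clean black — skip
  test→sign: sign black — skip
  test→fetch: fetch black — skip
test black
merge gray
  merge→pack: pack black — skip
  deploy gray
  deploy black
merge black
render gray
  render→test: test black — skip
  render→sign: sign black — skip
  render→merge: merge black — skip
render black
Every edge goes to a white or black vertex — no back edge, so the graph is acyclic.

No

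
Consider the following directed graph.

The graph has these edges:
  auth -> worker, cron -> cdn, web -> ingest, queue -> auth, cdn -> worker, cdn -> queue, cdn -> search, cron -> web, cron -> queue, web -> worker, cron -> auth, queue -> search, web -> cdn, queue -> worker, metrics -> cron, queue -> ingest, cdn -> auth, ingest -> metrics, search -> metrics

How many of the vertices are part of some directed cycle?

7

A vertex is on a directed cycle iff it belongs to a strongly connected component of size ≥ 2 (or has a self-loop).
The vertices on cycles are {cdn, web, cron, queue, ingest, search, metrics} — 7 in total.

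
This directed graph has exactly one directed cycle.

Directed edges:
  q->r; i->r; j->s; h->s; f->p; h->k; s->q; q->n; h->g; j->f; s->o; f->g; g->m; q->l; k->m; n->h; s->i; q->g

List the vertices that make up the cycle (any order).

DFS with gray/black marking from s:
s gray
  i gray
    r gray
    r black
  i black
  q gray
    g gray
      m gray
      m black
    g black
    l gray
    l black
    q→r: r black — skip
    n gray
      h gray
        h→s: s is gray → back edge
Back edge closes the cycle s → q → n → h → s; its vertices are {h, n, q, s}.

h, n, q, s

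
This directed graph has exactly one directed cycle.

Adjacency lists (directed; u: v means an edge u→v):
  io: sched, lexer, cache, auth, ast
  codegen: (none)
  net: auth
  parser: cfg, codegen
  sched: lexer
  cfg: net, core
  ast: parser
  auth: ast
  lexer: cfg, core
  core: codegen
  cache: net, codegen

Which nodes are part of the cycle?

ast, cfg, net, auth, parser

DFS with gray/black marking from ast:
ast gray
  parser gray
    cfg gray
      net gray
        auth gray
          auth→ast: ast is gray → back edge
Back edge closes the cycle ast → parser → cfg → net → auth → ast; its vertices are {ast, cfg, net, auth, parser}.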